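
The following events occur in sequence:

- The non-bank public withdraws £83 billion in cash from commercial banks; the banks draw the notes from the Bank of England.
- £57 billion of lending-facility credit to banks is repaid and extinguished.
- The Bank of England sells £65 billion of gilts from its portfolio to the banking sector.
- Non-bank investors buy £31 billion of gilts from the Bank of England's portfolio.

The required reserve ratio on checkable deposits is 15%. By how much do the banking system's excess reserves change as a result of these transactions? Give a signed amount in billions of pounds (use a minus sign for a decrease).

Currency withdrawal £83 billion: reserves −£83B, deposits −£83B.
Discount-window repayment £57 billion: reserves −£57B, deposits 0.
OMO sale (to banks) £65 billion: reserves −£65B, deposits 0.
Asset sale (to non-banks) £31 billion: reserves −£31B, deposits −£31B.
Totals: Δreserves = −£236B, Δdeposits = −£114B.
Δrequired reserves = 15% × −£114B = −£17.1B.
Δexcess reserves = Δreserves − Δrequired = −£236B − (−£17.1B) = -£218.9 billion.

-£218.9 billion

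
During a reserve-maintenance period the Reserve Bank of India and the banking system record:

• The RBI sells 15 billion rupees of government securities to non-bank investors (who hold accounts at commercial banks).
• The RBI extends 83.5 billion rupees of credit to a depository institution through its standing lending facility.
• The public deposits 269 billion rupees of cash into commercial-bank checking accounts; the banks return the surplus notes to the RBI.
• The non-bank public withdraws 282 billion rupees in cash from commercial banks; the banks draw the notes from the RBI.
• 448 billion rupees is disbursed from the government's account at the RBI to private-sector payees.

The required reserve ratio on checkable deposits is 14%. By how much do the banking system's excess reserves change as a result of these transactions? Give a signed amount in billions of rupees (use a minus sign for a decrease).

Asset sale (to non-banks) 15 billion rupees: reserves −15B, deposits −15B.
Discount-window loan 83.5 billion rupees: reserves +83.5B, deposits 0.
Currency deposit 269 billion rupees: reserves +269B, deposits +269B.
Currency withdrawal 282 billion rupees: reserves −282B, deposits −282B.
Government spending 448 billion rupees: reserves +448B, deposits +448B.
Totals: Δreserves = +503.5B, Δdeposits = +420B.
Δrequired reserves = 14% × +420B = +58.8B.
Δexcess reserves = Δreserves − Δrequired = +503.5B − (+58.8B) = +444.7 billion.

+444.7 billion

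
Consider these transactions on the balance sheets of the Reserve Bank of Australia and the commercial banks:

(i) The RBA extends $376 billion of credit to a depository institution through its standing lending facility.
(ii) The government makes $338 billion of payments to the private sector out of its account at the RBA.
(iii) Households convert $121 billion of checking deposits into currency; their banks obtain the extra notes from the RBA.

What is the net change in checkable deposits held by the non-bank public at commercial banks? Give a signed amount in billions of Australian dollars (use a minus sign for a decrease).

+$217 billion

Discount-window loan $376 billion: the counterparty is a bank, so public deposits are unchanged → 0.
Government spending $338 billion: non-bank counterparties' bank balances rise → +$338B.
Currency withdrawal $121 billion: non-bank counterparties' bank balances fall → −$121B.
Net: 0 + 338 − 121 = +$217 billion.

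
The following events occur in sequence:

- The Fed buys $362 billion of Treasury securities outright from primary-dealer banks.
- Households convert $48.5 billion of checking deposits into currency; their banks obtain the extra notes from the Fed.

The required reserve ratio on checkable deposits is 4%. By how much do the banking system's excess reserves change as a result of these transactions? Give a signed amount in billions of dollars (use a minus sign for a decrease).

OMO purchase (from banks) $362 billion: reserves +$362B, deposits 0.
Currency withdrawal $48.5 billion: reserves −$48.5B, deposits −$48.5B.
Totals: Δreserves = +$313.5B, Δdeposits = −$48.5B.
Δrequired reserves = 4% × −$48.5B = −$1.94B.
Δexcess reserves = Δreserves − Δrequired = +$313.5B − (−$1.94B) = +$315.44 billion.

+$315.44 billion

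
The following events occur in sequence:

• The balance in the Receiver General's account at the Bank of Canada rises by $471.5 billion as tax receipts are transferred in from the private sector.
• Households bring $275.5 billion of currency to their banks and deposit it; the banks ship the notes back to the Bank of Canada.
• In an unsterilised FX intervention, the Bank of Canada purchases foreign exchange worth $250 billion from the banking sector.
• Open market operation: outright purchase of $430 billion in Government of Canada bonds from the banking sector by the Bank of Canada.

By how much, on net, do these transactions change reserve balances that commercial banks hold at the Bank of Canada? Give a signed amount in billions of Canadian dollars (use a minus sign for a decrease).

+$484 billion

Government account inflow $471.5 billion: funds move from bank reserves into the government account → −$471.5B.
Currency deposit $275.5 billion: returned notes are swapped for reserve credit → +$275.5B.
FX purchase $250 billion: the Bank of Canada pays by crediting reserve accounts → +$250B.
OMO purchase (from banks) $430 billion: the Bank of Canada pays by crediting reserve accounts → +$430B.
Net: −471.5 + 275.5 + 250 + 430 = +$484 billion.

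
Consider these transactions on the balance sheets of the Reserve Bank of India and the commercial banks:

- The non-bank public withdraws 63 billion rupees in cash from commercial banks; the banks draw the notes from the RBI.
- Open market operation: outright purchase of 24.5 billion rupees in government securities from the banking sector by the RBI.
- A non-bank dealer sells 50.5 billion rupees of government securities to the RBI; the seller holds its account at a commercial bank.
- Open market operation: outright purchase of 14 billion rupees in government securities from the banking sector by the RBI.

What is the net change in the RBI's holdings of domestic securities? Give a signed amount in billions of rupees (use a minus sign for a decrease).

RBI balance sheet:
  Assets:      Securities +89B
  Liabilities: Bank reserves +26B, Currency in circulation +63B
Commercial banking system:
  Assets:      Reserves at CB +26B, Securities −38.5B
  Liabilities: Checkable deposits −12.5B
So the change in the RBI's holdings of domestic securities is +89 billion.

+89 billion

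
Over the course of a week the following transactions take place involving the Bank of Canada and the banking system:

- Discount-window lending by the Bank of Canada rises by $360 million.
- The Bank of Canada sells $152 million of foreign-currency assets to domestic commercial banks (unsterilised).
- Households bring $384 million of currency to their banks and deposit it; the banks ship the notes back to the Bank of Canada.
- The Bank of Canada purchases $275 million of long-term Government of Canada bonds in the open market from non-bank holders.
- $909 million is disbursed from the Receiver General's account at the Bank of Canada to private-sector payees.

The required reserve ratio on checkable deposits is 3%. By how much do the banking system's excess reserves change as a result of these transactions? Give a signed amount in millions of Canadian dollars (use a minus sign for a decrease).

+$1728.96 million

Discount-window loan $360 million: reserves +$360M, deposits 0.
FX sale $152 million: reserves −$152M, deposits 0.
Currency deposit $384 million: reserves +$384M, deposits +$384M.
Asset purchase (from non-banks) $275 million: reserves +$275M, deposits +$275M.
Government spending $909 million: reserves +$909M, deposits +$909M.
Totals: Δreserves = +$1776M, Δdeposits = +$1568M.
Δrequired reserves = 3% × +$1568M = +$47.04M.
Δexcess reserves = Δreserves − Δrequired = +$1776M − (+$47.04M) = +$1728.96 million.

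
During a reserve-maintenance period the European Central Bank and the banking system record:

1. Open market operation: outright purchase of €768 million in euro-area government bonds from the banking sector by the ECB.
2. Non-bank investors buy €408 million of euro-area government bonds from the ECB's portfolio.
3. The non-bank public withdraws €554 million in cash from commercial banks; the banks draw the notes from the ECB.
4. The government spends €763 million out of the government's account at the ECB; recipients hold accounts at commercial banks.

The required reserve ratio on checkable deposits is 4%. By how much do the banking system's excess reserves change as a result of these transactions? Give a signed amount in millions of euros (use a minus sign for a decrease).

OMO purchase (from banks) €768 million: reserves +€768M, deposits 0.
Asset sale (to non-banks) €408 million: reserves −€408M, deposits −€408M.
Currency withdrawal €554 million: reserves −€554M, deposits −€554M.
Government spending €763 million: reserves +€763M, deposits +€763M.
Totals: Δreserves = +€569M, Δdeposits = −€199M.
Δrequired reserves = 4% × −€199M = −€7.96M.
Δexcess reserves = Δreserves − Δrequired = +€569M − (−€7.96M) = +€576.96 million.

+€576.96 million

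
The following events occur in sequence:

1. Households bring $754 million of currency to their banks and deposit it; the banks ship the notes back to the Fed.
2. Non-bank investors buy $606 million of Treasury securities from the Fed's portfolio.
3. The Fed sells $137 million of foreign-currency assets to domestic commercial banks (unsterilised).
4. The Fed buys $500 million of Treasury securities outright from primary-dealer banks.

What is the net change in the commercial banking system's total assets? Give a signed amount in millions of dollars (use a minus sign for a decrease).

Currency deposit $754 million: bank balance sheets expand → +$754M.
Asset sale (to non-banks) $606 million: bank balance sheets shrink → −$606M.
FX sale $137 million: just an asset swap on bank balance sheets → 0.
OMO purchase (from banks) $500 million: just an asset swap on bank balance sheets → 0.
Net: 754 − 606 + 0 + 0 = +$148 million.

+$148 million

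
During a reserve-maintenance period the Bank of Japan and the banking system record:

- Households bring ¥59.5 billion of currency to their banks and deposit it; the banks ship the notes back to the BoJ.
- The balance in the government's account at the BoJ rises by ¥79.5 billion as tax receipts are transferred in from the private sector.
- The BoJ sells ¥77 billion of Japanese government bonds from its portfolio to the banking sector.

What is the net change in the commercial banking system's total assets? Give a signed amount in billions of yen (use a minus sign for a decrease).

-¥20 billion

BoJ balance sheet:
  Assets:      Securities −¥77B
  Liabilities: Bank reserves −¥97B, Currency in circulation −¥59.5B, Government deposits +¥79.5B
Commercial banking system:
  Assets:      Reserves at CB −¥97B, Securities +¥77B
  Liabilities: Checkable deposits −¥20B
Change in total bank assets = -¥20 billion.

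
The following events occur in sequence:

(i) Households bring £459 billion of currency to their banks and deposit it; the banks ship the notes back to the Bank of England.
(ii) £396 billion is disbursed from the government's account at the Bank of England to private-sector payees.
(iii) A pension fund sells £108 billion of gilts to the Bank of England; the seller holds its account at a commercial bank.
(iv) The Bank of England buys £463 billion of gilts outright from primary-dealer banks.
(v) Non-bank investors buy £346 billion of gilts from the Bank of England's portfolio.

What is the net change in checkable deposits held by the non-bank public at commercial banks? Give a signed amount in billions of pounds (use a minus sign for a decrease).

+£617 billion

Bank of England balance sheet:
  Assets:      Securities +£225B
  Liabilities: Bank reserves +£1080B, Currency in circulation −£459B, Government deposits −£396B
Commercial banking system:
  Assets:      Reserves at CB +£1080B, Securities −£463B
  Liabilities: Checkable deposits +£617B
So the change in checkable deposits held by the non-bank public at commercial banks is +£617 billion.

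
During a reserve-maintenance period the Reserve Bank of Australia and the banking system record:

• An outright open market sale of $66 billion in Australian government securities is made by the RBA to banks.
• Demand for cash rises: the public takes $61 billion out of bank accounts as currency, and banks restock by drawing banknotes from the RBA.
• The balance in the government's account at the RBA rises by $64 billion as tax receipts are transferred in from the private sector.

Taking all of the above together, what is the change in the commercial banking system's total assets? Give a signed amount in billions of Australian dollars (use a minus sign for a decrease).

-$125 billion

RBA balance sheet:
  Assets:      Securities −$66B
  Liabilities: Bank reserves −$191B, Currency in circulation +$61B, Government deposits +$64B
Commercial banking system:
  Assets:      Reserves at CB −$191B, Securities +$66B
  Liabilities: Checkable deposits −$125B
Change in total bank assets = -$125 billion.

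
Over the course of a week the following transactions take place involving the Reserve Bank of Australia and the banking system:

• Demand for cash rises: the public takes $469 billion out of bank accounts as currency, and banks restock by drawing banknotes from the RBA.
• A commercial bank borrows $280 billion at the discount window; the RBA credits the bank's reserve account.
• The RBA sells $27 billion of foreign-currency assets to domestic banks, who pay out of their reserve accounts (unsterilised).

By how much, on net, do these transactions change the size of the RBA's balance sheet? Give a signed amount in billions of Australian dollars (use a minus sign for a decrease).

+$253 billion

RBA balance sheet:
  Assets:      Loans to banks +$280B, Foreign assets −$27B
  Liabilities: Bank reserves −$216B, Currency in circulation +$469B
Change in total RBA assets = +$253 billion.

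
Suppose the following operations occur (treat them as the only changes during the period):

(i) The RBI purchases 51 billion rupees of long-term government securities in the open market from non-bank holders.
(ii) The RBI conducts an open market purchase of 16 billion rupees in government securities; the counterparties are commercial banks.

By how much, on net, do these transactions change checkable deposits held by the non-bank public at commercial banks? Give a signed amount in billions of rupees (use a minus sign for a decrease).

+51 billion

Asset purchase (from non-banks) 51 billion rupees: non-bank counterparties' bank balances rise → +51B.
OMO purchase (from banks) 16 billion rupees: the counterparty is a bank, so public deposits are unchanged → 0.
Net: 51 + 0 = +51 billion.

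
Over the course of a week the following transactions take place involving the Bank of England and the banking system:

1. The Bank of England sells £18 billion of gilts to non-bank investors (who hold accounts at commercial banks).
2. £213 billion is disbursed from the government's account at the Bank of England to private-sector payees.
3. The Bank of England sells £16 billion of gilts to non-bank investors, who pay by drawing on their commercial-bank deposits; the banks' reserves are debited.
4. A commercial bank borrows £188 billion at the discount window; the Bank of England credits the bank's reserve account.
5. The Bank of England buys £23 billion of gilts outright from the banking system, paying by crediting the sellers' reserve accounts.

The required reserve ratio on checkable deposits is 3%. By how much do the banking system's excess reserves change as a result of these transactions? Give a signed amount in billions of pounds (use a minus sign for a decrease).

+£384.63 billion

Asset sale (to non-banks) £18 billion: reserves −£18B, deposits −£18B.
Government spending £213 billion: reserves +£213B, deposits +£213B.
Asset sale (to non-banks) £16 billion: reserves −£16B, deposits −£16B.
Discount-window loan £188 billion: reserves +£188B, deposits 0.
OMO purchase (from banks) £23 billion: reserves +£23B, deposits 0.
Totals: Δreserves = +£390B, Δdeposits = +£179B.
Δrequired reserves = 3% × +£179B = +£5.37B.
Δexcess reserves = Δreserves − Δrequired = +£390B − (+£5.37B) = +£384.63 billion.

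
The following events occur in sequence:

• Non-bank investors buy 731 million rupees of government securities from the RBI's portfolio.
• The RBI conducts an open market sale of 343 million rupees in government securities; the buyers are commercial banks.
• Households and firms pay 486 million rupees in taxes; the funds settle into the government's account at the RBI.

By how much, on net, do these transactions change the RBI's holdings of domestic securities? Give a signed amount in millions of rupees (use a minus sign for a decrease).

RBI balance sheet:
  Assets:      Securities −1074M
  Liabilities: Bank reserves −1560M, Government deposits +486M
Commercial banking system:
  Assets:      Reserves at CB −1560M, Securities +343M
  Liabilities: Checkable deposits −1217M
So the change in the RBI's holdings of domestic securities is -1074 million.

-1074 million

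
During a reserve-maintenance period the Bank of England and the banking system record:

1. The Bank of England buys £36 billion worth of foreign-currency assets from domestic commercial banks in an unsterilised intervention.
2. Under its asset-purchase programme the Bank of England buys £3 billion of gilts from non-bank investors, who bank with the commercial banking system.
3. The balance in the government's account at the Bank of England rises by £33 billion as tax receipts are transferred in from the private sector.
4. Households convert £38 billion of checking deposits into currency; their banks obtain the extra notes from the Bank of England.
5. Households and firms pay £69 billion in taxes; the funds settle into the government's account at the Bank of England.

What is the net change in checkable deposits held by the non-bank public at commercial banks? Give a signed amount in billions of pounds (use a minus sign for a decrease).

Bank of England balance sheet:
  Assets:      Securities +£3B, Foreign assets +£36B
  Liabilities: Bank reserves −£101B, Currency in circulation +£38B, Government deposits +£102B
Commercial banking system:
  Assets:      Reserves at CB −£101B, Foreign assets −£36B
  Liabilities: Checkable deposits −£137B
So the change in checkable deposits held by the non-bank public at commercial banks is -£137 billion.

-£137 billion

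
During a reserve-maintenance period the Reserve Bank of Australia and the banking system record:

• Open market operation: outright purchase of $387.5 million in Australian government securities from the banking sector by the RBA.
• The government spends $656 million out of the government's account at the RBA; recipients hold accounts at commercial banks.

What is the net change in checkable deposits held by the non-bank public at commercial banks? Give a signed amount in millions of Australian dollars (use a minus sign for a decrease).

OMO purchase (from banks) $387.5 million: the counterparty is a bank, so public deposits are unchanged → 0.
Government spending $656 million: non-bank counterparties' bank balances rise → +$656M.
Net: 0 + 656 = +$656 million.

+$656 million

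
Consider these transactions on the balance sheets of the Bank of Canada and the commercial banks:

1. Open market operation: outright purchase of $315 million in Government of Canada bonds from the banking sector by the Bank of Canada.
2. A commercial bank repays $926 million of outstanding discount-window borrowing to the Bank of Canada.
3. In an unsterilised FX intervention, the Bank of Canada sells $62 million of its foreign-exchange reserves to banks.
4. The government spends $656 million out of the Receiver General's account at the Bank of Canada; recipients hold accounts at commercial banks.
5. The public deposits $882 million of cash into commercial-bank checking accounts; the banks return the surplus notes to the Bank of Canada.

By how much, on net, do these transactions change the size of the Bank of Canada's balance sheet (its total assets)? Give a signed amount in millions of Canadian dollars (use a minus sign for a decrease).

-$673 million

OMO purchase (from banks) $315 million: a Bank of Canada asset is acquired → +$315M.
Discount-window repayment $926 million: a Bank of Canada asset is shed → −$926M.
FX sale $62 million: a Bank of Canada asset is shed → −$62M.
Government spending $656 million: only the composition of liabilities changes → 0.
Currency deposit $882 million: only the composition of liabilities changes → 0.
Net: 315 − 926 − 62 + 0 + 0 = -$673 million.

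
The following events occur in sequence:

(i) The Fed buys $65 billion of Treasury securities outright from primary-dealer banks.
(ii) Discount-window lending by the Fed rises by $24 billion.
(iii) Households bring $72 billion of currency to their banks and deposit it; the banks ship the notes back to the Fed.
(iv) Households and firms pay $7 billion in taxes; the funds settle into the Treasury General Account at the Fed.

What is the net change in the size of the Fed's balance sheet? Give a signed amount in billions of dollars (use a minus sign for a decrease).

Fed balance sheet:
  Assets:      Securities +$65B, Loans to banks +$24B
  Liabilities: Bank reserves +$154B, Currency in circulation −$72B, Government deposits +$7B
Commercial banking system:
  Assets:      Reserves at CB +$154B, Securities −$65B
  Liabilities: Checkable deposits +$65B, Borrowings from CB +$24B
Change in total Fed assets = +$89 billion.

+$89 billion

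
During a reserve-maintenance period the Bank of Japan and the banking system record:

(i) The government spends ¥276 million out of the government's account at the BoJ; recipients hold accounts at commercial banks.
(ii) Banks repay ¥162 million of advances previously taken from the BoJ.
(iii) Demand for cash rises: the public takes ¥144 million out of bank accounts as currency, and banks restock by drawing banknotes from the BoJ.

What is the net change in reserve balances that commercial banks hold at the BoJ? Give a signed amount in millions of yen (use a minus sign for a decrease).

Government spending ¥276 million: government payments flow into bank reserve accounts → +¥276M.
Discount-window repayment ¥162 million: repayment is debited from reserves → −¥162M.
Currency withdrawal ¥144 million: banks swap reserves for currency → −¥144M.
Net: 276 − 162 − 144 = -¥30 million.

-¥30 million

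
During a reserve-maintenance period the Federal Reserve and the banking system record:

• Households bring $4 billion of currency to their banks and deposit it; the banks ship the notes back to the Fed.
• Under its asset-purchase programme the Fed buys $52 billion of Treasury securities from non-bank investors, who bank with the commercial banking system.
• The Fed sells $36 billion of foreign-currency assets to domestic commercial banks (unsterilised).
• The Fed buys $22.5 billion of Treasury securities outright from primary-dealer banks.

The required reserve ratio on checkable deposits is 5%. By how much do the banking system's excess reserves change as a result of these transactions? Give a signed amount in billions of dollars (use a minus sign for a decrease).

+$39.7 billion

Currency deposit $4 billion: reserves +$4B, deposits +$4B.
Asset purchase (from non-banks) $52 billion: reserves +$52B, deposits +$52B.
FX sale $36 billion: reserves −$36B, deposits 0.
OMO purchase (from banks) $22.5 billion: reserves +$22.5B, deposits 0.
Totals: Δreserves = +$42.5B, Δdeposits = +$56B.
Δrequired reserves = 5% × +$56B = +$2.8B.
Δexcess reserves = Δreserves − Δrequired = +$42.5B − (+$2.8B) = +$39.7 billion.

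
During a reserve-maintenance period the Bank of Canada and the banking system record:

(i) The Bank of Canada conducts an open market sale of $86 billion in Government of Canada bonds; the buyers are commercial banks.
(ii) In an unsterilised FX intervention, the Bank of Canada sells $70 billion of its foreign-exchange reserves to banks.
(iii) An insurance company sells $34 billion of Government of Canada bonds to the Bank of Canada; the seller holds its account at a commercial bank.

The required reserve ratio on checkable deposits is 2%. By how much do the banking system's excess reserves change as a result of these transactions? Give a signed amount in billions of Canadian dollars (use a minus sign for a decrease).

OMO sale (to banks) $86 billion: reserves −$86B, deposits 0.
FX sale $70 billion: reserves −$70B, deposits 0.
Asset purchase (from non-banks) $34 billion: reserves +$34B, deposits +$34B.
Totals: Δreserves = −$122B, Δdeposits = +$34B.
Δrequired reserves = 2% × +$34B = +$0.68B.
Δexcess reserves = Δreserves − Δrequired = −$122B − (+$0.68B) = -$122.68 billion.

-$122.68 billion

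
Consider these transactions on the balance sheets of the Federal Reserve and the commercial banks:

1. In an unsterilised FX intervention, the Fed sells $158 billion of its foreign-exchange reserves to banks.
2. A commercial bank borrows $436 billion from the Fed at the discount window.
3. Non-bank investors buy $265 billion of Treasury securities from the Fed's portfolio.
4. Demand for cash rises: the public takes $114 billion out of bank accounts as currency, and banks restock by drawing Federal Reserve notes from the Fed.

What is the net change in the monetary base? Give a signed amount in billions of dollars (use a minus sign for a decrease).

+$13 billion

Fed balance sheet:
  Assets:      Securities −$265B, Loans to banks +$436B, Foreign assets −$158B
  Liabilities: Bank reserves −$101B, Currency in circulation +$114B
Commercial banking system:
  Assets:      Reserves at CB −$101B, Foreign assets +$158B
  Liabilities: Checkable deposits −$379B, Borrowings from CB +$436B
Monetary base = currency + reserves: +$114B + (−$101B) = +$13 billion.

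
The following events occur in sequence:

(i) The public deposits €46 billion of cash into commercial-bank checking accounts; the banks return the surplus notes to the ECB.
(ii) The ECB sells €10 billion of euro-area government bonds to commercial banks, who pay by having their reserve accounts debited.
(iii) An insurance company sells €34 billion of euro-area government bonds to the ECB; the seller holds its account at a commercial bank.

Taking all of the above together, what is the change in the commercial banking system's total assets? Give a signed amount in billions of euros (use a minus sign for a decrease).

ECB balance sheet:
  Assets:      Securities +€24B
  Liabilities: Bank reserves +€70B, Currency in circulation −€46B
Commercial banking system:
  Assets:      Reserves at CB +€70B, Securities +€10B
  Liabilities: Checkable deposits +€80B
Change in total bank assets = +€80 billion.

+€80 billion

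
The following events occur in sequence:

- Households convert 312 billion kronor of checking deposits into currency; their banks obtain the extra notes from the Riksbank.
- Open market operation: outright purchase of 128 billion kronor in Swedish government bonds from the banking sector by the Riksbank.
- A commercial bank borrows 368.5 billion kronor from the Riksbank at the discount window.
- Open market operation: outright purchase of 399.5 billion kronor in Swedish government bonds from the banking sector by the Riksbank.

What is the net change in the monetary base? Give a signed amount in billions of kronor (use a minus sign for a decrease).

Currency withdrawal 312 billion kronor: just a shift between currency and reserves — both are base money → 0.
OMO purchase (from banks) 128 billion kronor: Riksbank balance sheet expands → +128B.
Discount-window loan 368.5 billion kronor: Riksbank balance sheet expands → +368.5B.
OMO purchase (from banks) 399.5 billion kronor: Riksbank balance sheet expands → +399.5B.
Net: 0 + 128 + 368.5 + 399.5 = +896 billion.

+896 billion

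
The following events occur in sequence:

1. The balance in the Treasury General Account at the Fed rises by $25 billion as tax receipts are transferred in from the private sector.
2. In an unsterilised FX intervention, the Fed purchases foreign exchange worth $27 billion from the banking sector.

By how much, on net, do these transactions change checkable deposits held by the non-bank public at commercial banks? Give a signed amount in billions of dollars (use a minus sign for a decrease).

-$25 billion

Fed balance sheet:
  Assets:      Foreign assets +$27B
  Liabilities: Bank reserves +$2B, Government deposits +$25B
Commercial banking system:
  Assets:      Reserves at CB +$2B, Foreign assets −$27B
  Liabilities: Checkable deposits −$25B
So the change in checkable deposits held by the non-bank public at commercial banks is -$25 billion.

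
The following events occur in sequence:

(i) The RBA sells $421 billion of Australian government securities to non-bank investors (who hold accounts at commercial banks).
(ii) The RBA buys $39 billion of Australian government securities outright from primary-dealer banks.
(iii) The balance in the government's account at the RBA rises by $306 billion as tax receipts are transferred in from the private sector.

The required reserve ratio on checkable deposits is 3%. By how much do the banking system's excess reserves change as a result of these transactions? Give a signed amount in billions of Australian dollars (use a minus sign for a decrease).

Asset sale (to non-banks) $421 billion: reserves −$421B, deposits −$421B.
OMO purchase (from banks) $39 billion: reserves +$39B, deposits 0.
Government account inflow $306 billion: reserves −$306B, deposits −$306B.
Totals: Δreserves = −$688B, Δdeposits = −$727B.
Δrequired reserves = 3% × −$727B = −$21.81B.
Δexcess reserves = Δreserves − Δrequired = −$688B − (−$21.81B) = -$666.19 billion.

-$666.19 billion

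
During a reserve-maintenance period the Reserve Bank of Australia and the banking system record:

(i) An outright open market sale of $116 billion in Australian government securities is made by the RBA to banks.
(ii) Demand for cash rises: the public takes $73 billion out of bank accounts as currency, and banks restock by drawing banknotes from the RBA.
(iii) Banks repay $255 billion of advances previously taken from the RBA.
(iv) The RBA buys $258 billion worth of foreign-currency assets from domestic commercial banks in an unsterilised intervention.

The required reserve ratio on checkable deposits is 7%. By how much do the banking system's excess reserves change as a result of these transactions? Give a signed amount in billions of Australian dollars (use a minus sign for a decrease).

OMO sale (to banks) $116 billion: reserves −$116B, deposits 0.
Currency withdrawal $73 billion: reserves −$73B, deposits −$73B.
Discount-window repayment $255 billion: reserves −$255B, deposits 0.
FX purchase $258 billion: reserves +$258B, deposits 0.
Totals: Δreserves = −$186B, Δdeposits = −$73B.
Δrequired reserves = 7% × −$73B = −$5.11B.
Δexcess reserves = Δreserves − Δrequired = −$186B − (−$5.11B) = -$180.89 billion.

-$180.89 billion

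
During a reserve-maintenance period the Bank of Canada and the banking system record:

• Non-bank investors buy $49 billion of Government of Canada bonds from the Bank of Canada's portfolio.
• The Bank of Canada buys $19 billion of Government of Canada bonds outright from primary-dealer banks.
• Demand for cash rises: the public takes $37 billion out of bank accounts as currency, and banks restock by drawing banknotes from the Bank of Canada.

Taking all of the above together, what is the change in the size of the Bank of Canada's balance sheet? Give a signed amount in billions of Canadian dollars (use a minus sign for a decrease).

Asset sale (to non-banks) $49 billion: a Bank of Canada asset is shed → −$49B.
OMO purchase (from banks) $19 billion: a Bank of Canada asset is acquired → +$19B.
Currency withdrawal $37 billion: only the composition of liabilities changes → 0.
Net: −49 + 19 + 0 = -$30 billion.

-$30 billion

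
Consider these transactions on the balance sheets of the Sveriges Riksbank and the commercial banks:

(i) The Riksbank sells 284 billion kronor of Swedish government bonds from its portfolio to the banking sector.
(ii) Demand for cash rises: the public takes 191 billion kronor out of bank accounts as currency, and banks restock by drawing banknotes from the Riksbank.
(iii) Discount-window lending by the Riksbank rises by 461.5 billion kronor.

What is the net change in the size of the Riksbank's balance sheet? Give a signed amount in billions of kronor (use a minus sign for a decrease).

Riksbank balance sheet:
  Assets:      Securities −284B, Loans to banks +461.5B
  Liabilities: Bank reserves −13.5B, Currency in circulation +191B
Commercial banking system:
  Assets:      Reserves at CB −13.5B, Securities +284B
  Liabilities: Checkable deposits −191B, Borrowings from CB +461.5B
Change in total Riksbank assets = +177.5 billion.

+177.5 billion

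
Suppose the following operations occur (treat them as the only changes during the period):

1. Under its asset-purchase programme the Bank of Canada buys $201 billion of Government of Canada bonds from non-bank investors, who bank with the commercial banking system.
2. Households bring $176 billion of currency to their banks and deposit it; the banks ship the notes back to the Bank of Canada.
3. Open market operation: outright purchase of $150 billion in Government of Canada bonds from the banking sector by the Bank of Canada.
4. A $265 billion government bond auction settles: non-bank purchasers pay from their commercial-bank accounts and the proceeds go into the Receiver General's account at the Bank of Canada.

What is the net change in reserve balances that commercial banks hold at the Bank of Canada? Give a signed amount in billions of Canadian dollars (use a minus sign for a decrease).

+$262 billion

Bank of Canada balance sheet:
  Assets:      Securities +$351B
  Liabilities: Bank reserves +$262B, Currency in circulation −$176B, Government deposits +$265B
Commercial banking system:
  Assets:      Reserves at CB +$262B, Securities −$150B
  Liabilities: Checkable deposits +$112B
So the change in reserve balances that commercial banks hold at the Bank of Canada is +$262 billion.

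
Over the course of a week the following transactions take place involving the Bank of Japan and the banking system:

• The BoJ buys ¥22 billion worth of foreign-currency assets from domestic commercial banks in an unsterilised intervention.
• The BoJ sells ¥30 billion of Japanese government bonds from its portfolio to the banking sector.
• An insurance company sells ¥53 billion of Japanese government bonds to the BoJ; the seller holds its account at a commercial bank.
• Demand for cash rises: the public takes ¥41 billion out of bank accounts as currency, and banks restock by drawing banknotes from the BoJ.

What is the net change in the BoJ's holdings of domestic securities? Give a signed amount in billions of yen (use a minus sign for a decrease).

BoJ balance sheet:
  Assets:      Securities +¥23B, Foreign assets +¥22B
  Liabilities: Bank reserves +¥4B, Currency in circulation +¥41B
Commercial banking system:
  Assets:      Reserves at CB +¥4B, Securities +¥30B, Foreign assets −¥22B
  Liabilities: Checkable deposits +¥12B
So the change in the BoJ's holdings of domestic securities is +¥23 billion.

+¥23 billion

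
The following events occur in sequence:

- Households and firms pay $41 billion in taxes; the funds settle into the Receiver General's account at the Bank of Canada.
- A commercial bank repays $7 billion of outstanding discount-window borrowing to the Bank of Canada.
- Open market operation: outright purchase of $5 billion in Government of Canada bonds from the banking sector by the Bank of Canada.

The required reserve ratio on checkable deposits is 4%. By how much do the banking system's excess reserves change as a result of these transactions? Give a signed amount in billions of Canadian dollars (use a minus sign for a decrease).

Government account inflow $41 billion: reserves −$41B, deposits −$41B.
Discount-window repayment $7 billion: reserves −$7B, deposits 0.
OMO purchase (from banks) $5 billion: reserves +$5B, deposits 0.
Totals: Δreserves = −$43B, Δdeposits = −$41B.
Δrequired reserves = 4% × −$41B = −$1.64B.
Δexcess reserves = Δreserves − Δrequired = −$43B − (−$1.64B) = -$41.36 billion.

-$41.36 billion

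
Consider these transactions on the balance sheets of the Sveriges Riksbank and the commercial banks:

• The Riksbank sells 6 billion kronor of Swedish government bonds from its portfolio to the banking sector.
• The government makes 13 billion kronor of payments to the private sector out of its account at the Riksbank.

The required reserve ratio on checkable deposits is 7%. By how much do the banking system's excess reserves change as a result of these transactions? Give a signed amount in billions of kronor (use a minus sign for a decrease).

+6.09 billion

OMO sale (to banks) 6 billion kronor: reserves −6B, deposits 0.
Government spending 13 billion kronor: reserves +13B, deposits +13B.
Totals: Δreserves = +7B, Δdeposits = +13B.
Δrequired reserves = 7% × +13B = +0.91B.
Δexcess reserves = Δreserves − Δrequired = +7B − (+0.91B) = +6.09 billion.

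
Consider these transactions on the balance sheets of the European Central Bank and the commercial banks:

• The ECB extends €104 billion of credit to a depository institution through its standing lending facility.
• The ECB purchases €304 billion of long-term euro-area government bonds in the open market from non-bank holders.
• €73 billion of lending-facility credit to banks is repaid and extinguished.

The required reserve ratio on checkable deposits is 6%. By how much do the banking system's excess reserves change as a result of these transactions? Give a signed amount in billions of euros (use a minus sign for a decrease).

+€316.76 billion

Discount-window loan €104 billion: reserves +€104B, deposits 0.
Asset purchase (from non-banks) €304 billion: reserves +€304B, deposits +€304B.
Discount-window repayment €73 billion: reserves −€73B, deposits 0.
Totals: Δreserves = +€335B, Δdeposits = +€304B.
Δrequired reserves = 6% × +€304B = +€18.24B.
Δexcess reserves = Δreserves − Δrequired = +€335B − (+€18.24B) = +€316.76 billion.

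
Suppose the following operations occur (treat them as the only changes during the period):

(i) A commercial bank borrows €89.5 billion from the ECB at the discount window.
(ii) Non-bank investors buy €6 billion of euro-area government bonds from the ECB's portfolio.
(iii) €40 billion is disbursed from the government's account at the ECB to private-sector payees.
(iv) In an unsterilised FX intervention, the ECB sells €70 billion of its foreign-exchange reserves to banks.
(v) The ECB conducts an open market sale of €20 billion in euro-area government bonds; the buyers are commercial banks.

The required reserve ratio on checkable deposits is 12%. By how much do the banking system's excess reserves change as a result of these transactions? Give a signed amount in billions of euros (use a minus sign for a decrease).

+€29.42 billion

Discount-window loan €89.5 billion: reserves +€89.5B, deposits 0.
Asset sale (to non-banks) €6 billion: reserves −€6B, deposits −€6B.
Government spending €40 billion: reserves +€40B, deposits +€40B.
FX sale €70 billion: reserves −€70B, deposits 0.
OMO sale (to banks) €20 billion: reserves −€20B, deposits 0.
Totals: Δreserves = +€33.5B, Δdeposits = +€34B.
Δrequired reserves = 12% × +€34B = +€4.08B.
Δexcess reserves = Δreserves − Δrequired = +€33.5B − (+€4.08B) = +€29.42 billion.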